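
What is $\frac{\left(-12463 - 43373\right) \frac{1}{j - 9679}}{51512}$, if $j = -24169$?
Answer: $\frac{297}{9274352} \approx 3.2024 \cdot 10^{-5}$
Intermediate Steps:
$\frac{\left(-12463 - 43373\right) \frac{1}{j - 9679}}{51512} = \frac{\left(-12463 - 43373\right) \frac{1}{-24169 - 9679}}{51512} = - \frac{55836}{-33848} \cdot \frac{1}{51512} = \left(-55836\right) \left(- \frac{1}{33848}\right) \frac{1}{51512} = \frac{13959}{8462} \cdot \frac{1}{51512} = \frac{297}{9274352}$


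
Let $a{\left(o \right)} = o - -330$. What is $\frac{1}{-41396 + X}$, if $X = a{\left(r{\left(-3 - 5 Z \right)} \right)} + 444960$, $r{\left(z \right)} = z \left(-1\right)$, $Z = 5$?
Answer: $\frac{1}{403922} \approx 2.4757 \cdot 10^{-6}$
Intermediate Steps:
$r{\left(z \right)} = - z$
$a{\left(o \right)} = 330 + o$ ($a{\left(o \right)} = o + 330 = 330 + o$)
$X = 445318$ ($X = \left(330 - \left(-3 - 25\right)\right) + 444960 = \left(330 - -28\right) + 444960 = \left(330 + 28\right) + 444960 = 358 + 444960 = 445318$)
$\frac{1}{-41396 + X} = \frac{1}{-41396 + 445318} = \frac{1}{403922}$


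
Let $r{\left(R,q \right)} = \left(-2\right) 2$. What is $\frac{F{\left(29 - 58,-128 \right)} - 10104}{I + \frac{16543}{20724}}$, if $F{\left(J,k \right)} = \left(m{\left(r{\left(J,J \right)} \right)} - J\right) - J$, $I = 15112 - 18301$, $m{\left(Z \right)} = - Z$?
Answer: $\frac{208110408}{66072293} \approx 3.1497$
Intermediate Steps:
$r{\left(R,q \right)} = -4$
$I = -3189$ ($I = 15112 - 18301 = -3189$)
$F{\left(J,k \right)} = 4 - 2 J$ ($F{\left(J,k \right)} = \left(\left(-1\right) \left(-4\right) - J\right) - J = \left(4 - J\right) - J = 4 - 2 J$)
$\frac{F{\left(29 - 58,-128 \right)} - 10104}{I + \frac{16543}{20724}} = \frac{\left(4 - 2 \left(29 - 58\right)\right) - 10104}{-3189 + \frac{16543}{20724}} = \frac{\left(4 - 2 \left(29 - 58\right)\right) - 10104}{-3189 + 16543 \cdot \frac{1}{20724}} = \frac{\left(4 - -58\right) - 10104}{-3189 + \frac{16543}{20724}} = \frac{\left(4 + 58\right) - 10104}{- \frac{66072293}{20724}} = \left(62 - 10104\right) \left(- \frac{20724}{66072293}\right) = \left(-10042\right) \left(- \frac{20724}{66072293}\right) = \frac{208110408}{66072293}$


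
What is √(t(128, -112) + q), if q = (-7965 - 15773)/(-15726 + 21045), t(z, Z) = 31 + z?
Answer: √485791953/1773 ≈ 12.431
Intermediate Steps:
q = -23738/5319 ≈ -4.4629
√(t(128, -112) + q) = √((31 + 128) - 23738/5319) = √(159 - 23738/5319) = √(821983/5319) = √485791953/1773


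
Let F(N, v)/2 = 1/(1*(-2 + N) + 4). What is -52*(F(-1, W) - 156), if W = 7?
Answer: 8008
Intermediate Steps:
F(N, v) = 2/(2 + N) (F(N, v) = 2/(1*(-2 + N) + 4) = 2/((-2 + N) + 4) = 2/(2 + N))
-52*(F(-1, W) - 156) = -52*(2/(2 - 1) - 156) = -52*(2/1 - 156) = -52*(2*1 - 156) = -52*(2 - 156) = -52*(-154) = 8008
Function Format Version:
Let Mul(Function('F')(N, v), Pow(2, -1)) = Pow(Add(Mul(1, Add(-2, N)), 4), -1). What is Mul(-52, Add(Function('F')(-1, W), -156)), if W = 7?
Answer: 8008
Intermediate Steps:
Function('F')(N, v) = Mul(2, Pow(Add(2, N), -1)) (Function('F')(N, v) = Mul(2, Pow(Add(Mul(1, Add(-2, N)), 4), -1)) = Mul(2, Pow(Add(Add(-2, N), 4), -1)) = Mul(2, Pow(Add(2, N), -1)))
Mul(-52, Add(Function('F')(-1, W), -156)) = Mul(-52, Add(Mul(2, Pow(Add(2, -1), -1)), -156)) = Mul(-52, Add(Mul(2, Pow(1, -1)), -156)) = Mul(-52, Add(Mul(2, 1), -156)) = Mul(-52, Add(2, -156)) = Mul(-52, -154) = 8008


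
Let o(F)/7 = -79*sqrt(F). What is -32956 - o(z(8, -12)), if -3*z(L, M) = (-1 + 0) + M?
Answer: -32956 + 553*sqrt(39)/3 ≈ -31805.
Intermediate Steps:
z(L, M) = 1/3 - M/3 (z(L, M) = -((-1 + 0) + M)/3 = -(-1 + M)/3 = 1/3 - M/3)
o(F) = -553*sqrt(F) (o(F) = 7*(-79*sqrt(F)) = -553*sqrt(F))
-32956 - o(z(8, -12)) = -32956 - (-553)*sqrt(1/3 - 1/3*(-12)) = -32956 - (-553)*sqrt(1/3 + 4) = -32956 - (-553)*sqrt(13/3) = -32956 - (-553)*sqrt(39)/3 = -32956 + 553*sqrt(39)/3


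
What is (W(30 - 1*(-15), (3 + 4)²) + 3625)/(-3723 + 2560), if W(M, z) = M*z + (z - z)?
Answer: -5830/1163 ≈ -5.0129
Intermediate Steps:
W(M, z) = M*z (W(M, z) = M*z + 0 = M*z)
(W(30 - 1*(-15), (3 + 4)²) + 3625)/(-3723 + 2560) = ((30 - 1*(-15))*(3 + 4)² + 3625)/(-3723 + 2560) = ((30 + 15)*7² + 3625)/(-1163) = (45*49 + 3625)*(-1/1163) = (2205 + 3625)*(-1/1163) = 5830*(-1/1163) = -5830/1163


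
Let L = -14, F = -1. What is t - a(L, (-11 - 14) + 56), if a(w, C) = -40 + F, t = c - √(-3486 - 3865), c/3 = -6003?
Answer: -17968 - I*√7351 ≈ -17968.0 - 85.738*I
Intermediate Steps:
c = -18009 (c = 3*(-6003) = -18009)
t = -18009 - I*√7351 (t = -18009 - √(-3486 - 3865) = -18009 - √(-7351) = -18009 - I*√7351 ≈ -18009.0 - 85.738*I)
a(w, C) = -41 (a(w, C) = -40 - 1 = -41)
t - a(L, (-11 - 14) + 56) = (-18009 - I*√7351) - 1*(-41) = (-18009 - I*√7351) + 41 = -17968 - I*√7351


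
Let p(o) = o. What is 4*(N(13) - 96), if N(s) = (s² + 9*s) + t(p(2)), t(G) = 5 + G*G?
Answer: 796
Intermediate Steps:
t(G) = 5 + G²
N(s) = 9 + s² + 9*s (N(s) = (s² + 9*s) + (5 + 2²) = (s² + 9*s) + (5 + 4) = (s² + 9*s) + 9 = 9 + s² + 9*s)
4*(N(13) - 96) = 4*((9 + 13² + 9*13) - 96) = 4*((9 + 169 + 117) - 96) = 4*(295 - 96) = 4*199 = 796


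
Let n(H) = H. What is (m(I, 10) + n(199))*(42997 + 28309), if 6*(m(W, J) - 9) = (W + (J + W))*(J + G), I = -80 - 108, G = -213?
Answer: 897813846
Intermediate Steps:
I = -188
m(W, J) = 9 + (-213 + J)*(J + 2*W)/6 (m(W, J) = 9 + ((W + (J + W))*(J - 213))/6 = 9 + ((J + 2*W)*(-213 + J))/6 = 9 + ((-213 + J)*(J + 2*W))/6 = 9 + (-213 + J)*(J + 2*W)/6)
(m(I, 10) + n(199))*(42997 + 28309) = ((9 - 71*(-188) - 71/2*10 + (⅙)*10² + (⅓)*10*(-188)) + 199)*(42997 + 28309) = ((9 + 13348 - 355 + (⅙)*100 - 1880/3) + 199)*71306 = ((9 + 13348 - 355 + 50/3 - 1880/3) + 199)*71306 = (12392 + 199)*71306 = 12591*71306 = 897813846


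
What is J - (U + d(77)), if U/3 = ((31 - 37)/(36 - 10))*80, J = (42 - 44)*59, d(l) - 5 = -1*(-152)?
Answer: -2855/13 ≈ -219.62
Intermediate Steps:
d(l) = 157 (d(l) = 5 - 1*(-152) = 5 + 152 = 157)
J = -118 (J = -2*59 = -118)
U = -720/13 (U = 3*(((31 - 37)/(36 - 10))*80) = 3*(-6/26*80) = 3*(-6*1/26*80) = 3*(-3/13*80) = 3*(-240/13) = -720/13 ≈ -55.385)
J - (U + d(77)) = -118 - (-720/13 + 157) = -118 - 1*1321/13 = -118 - 1321/13 = -2855/13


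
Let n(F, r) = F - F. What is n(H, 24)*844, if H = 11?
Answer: 0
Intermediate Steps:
n(F, r) = 0
n(H, 24)*844 = 0*844 = 0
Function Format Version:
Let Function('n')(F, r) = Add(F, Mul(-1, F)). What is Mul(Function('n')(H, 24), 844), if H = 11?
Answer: 0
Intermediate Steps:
Function('n')(F, r) = 0
Mul(Function('n')(H, 24), 844) = Mul(0, 844) = 0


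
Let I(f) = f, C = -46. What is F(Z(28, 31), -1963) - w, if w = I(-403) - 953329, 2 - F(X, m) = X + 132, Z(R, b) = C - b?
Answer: 953679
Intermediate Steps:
Z(R, b) = -46 - b
F(X, m) = -130 - X (F(X, m) = 2 - (X + 132) = 2 - (132 + X) = 2 + (-132 - X) = -130 - X)
w = -953732 (w = -403 - 953329 = -953732)
F(Z(28, 31), -1963) - w = (-130 - (-46 - 1*31)) - 1*(-953732) = (-130 - (-46 - 31)) + 953732 = (-130 - 1*(-77)) + 953732 = (-130 + 77) + 953732 = -53 + 953732 = 953679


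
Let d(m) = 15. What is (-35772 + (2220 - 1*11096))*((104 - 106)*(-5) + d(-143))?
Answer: -1116200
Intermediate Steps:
(-35772 + (2220 - 1*11096))*((104 - 106)*(-5) + d(-143)) = (-35772 + (2220 - 1*11096))*((104 - 106)*(-5) + 15) = (-35772 + (2220 - 11096))*(-2*(-5) + 15) = (-35772 - 8876)*(10 + 15) = -44648*25 = -1116200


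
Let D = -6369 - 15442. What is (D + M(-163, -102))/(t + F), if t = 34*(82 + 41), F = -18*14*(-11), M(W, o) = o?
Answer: -21913/6954 ≈ -3.1511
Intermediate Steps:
F = 2772 (F = -252*(-11) = 2772)
t = 4182 (t = 34*123 = 4182)
D = -21811
(D + M(-163, -102))/(t + F) = (-21811 - 102)/(4182 + 2772) = -21913/6954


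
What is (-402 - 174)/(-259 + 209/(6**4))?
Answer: 746496/335455 ≈ 2.2253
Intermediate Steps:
(-402 - 174)/(-259 + 209/(6**4)) = -576/(-259 + 209/1296) = -576/(-335455/1296) = -576*(-1296/335455) = 746496/335455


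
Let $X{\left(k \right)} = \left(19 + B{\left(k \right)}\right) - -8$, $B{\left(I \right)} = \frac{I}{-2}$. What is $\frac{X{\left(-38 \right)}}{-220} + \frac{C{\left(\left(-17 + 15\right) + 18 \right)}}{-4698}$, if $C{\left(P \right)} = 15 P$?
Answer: $- \frac{22409}{86130} \approx -0.26018$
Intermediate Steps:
$B{\left(I \right)} = - \frac{I}{2}$ ($B{\left(I \right)} = I \left(- \frac{1}{2}\right) = - \frac{I}{2}$)
$X{\left(k \right)} = 27 - \frac{k}{2}$ ($X{\left(k \right)} = \left(19 - \frac{k}{2}\right) - -8 = \left(19 - \frac{k}{2}\right) + 8 = 27 - \frac{k}{2}$)
$\frac{X{\left(-38 \right)}}{-220} + \frac{C{\left(\left(-17 + 15\right) + 18 \right)}}{-4698} = \frac{27 - -19}{-220} + \frac{15 \left(\left(-17 + 15\right) + 18\right)}{-4698} = \left(27 + 19\right) \left(- \frac{1}{220}\right) + 15 \left(-2 + 18\right) \left(- \frac{1}{4698}\right) = 46 \left(- \frac{1}{220}\right) + 15 \cdot 16 \left(- \frac{1}{4698}\right) = - \frac{23}{110} + 240 \left(- \frac{1}{4698}\right) = - \frac{23}{110} - \frac{40}{783} = - \frac{22409}{86130}$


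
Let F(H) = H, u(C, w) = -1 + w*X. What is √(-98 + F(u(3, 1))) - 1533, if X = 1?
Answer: -1533 + 7*I*√2 ≈ -1533.0 + 9.8995*I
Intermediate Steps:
u(C, w) = -1 + w (u(C, w) = -1 + w*1 = -1 + w)
√(-98 + F(u(3, 1))) - 1533 = √(-98 + (-1 + 1)) - 1533 = √(-98 + 0) - 1533 = √(-98) - 1533 = 7*I*√2 - 1533 = -1533 + 7*I*√2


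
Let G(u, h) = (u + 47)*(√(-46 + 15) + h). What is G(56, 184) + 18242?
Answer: 37194 + 103*I*√31 ≈ 37194.0 + 573.48*I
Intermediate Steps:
G(u, h) = (47 + u)*(h + I*√31) (G(u, h) = (47 + u)*(√(-31) + h) = (47 + u)*(I*√31 + h) = (47 + u)*(h + I*√31))
G(56, 184) + 18242 = (47*184 + 184*56 + 47*I*√31 + I*56*√31) + 18242 = (8648 + 10304 + 47*I*√31 + 56*I*√31) + 18242 = (18952 + 103*I*√31) + 18242 = 37194 + 103*I*√31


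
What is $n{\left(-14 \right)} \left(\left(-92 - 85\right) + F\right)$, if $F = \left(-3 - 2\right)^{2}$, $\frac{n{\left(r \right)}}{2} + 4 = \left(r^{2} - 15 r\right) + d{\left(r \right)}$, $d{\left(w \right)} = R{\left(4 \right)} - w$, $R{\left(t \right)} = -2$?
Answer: $-125856$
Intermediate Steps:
$d{\left(w \right)} = -2 - w$
$n{\left(r \right)} = -12 - 32 r + 2 r^{2}$ ($n{\left(r \right)} = -8 + 2 \left(\left(r^{2} - 15 r\right) - \left(2 + r\right)\right) = -8 + 2 \left(-2 + r^{2} - 16 r\right) = -8 - \left(4 - 2 r^{2} + 32 r\right) = -12 - 32 r + 2 r^{2}$)
$F = 25$ ($F = \left(-5\right)^{2} = 25$)
$n{\left(-14 \right)} \left(\left(-92 - 85\right) + F\right) = \left(-12 - -448 + 2 \left(-14\right)^{2}\right) \left(\left(-92 - 85\right) + 25\right) = \left(-12 + 448 + 2 \cdot 196\right) \left(-177 + 25\right) = \left(-12 + 448 + 392\right) \left(-152\right) = 828 \left(-152\right) = -125856$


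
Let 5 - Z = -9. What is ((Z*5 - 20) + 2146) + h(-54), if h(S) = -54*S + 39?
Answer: 5151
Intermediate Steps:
Z = 14 (Z = 5 - 1*(-9) = 5 + 9 = 14)
h(S) = 39 - 54*S
((Z*5 - 20) + 2146) + h(-54) = ((14*5 - 20) + 2146) + (39 - 54*(-54)) = ((70 - 20) + 2146) + (39 + 2916) = (50 + 2146) + 2955 = 2196 + 2955 = 5151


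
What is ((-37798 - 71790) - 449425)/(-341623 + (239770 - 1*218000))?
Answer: 559013/319853 ≈ 1.7477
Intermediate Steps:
((-37798 - 71790) - 449425)/(-341623 + (239770 - 1*218000)) = (-109588 - 449425)/(-341623 + (239770 - 218000)) = -559013/(-341623 + 21770) = -559013/(-319853) = -559013*(-1/319853) = 559013/319853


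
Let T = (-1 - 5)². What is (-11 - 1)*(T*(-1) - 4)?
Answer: 480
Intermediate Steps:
T = 36 (T = (-6)² = 36)
(-11 - 1)*(T*(-1) - 4) = (-11 - 1)*(36*(-1) - 4) = -12*(-36 - 4) = -12*(-40) = 480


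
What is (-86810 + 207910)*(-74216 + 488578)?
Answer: 50179238200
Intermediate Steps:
(-86810 + 207910)*(-74216 + 488578) = 121100*414362 = 50179238200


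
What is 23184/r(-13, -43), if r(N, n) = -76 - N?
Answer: -368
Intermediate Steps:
23184/r(-13, -43) = 23184/(-76 - 1*(-13)) = 23184/(-76 + 13) = 23184/(-63) = 23184*(-1/63) = -368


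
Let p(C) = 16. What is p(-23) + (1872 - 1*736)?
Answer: 1152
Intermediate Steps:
p(-23) + (1872 - 1*736) = 16 + (1872 - 1*736) = 16 + (1872 - 736) = 16 + 1136 = 1152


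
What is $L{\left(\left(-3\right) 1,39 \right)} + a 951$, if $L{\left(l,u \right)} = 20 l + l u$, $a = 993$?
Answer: $944166$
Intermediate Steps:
$L{\left(\left(-3\right) 1,39 \right)} + a 951 = \left(-3\right) 1 \left(20 + 39\right) + 993 \cdot 951 = \left(-3\right) 59 + 944343 = -177 + 944343 = 944166$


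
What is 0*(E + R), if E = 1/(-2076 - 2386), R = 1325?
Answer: 0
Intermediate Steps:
E = -1/4462 (E = 1/(-4462) = -1/4462 ≈ -0.00022411)
0*(E + R) = 0*(-1/4462 + 1325) = 0*(5912149/4462) = 0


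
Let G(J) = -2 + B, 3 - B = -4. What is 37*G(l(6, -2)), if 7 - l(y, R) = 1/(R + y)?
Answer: 185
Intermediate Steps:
B = 7 (B = 3 - 1*(-4) = 3 + 4 = 7)
l(y, R) = 7 - 1/(R + y)
G(J) = 5 (G(J) = -2 + 7 = 5)
37*G(l(6, -2)) = 37*5 = 185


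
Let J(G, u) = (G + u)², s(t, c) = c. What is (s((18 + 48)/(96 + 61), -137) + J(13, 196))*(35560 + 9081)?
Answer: 1943847704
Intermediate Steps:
(s((18 + 48)/(96 + 61), -137) + J(13, 196))*(35560 + 9081) = (-137 + (13 + 196)²)*(35560 + 9081) = (-137 + 209²)*44641 = (-137 + 43681)*44641 = 43544*44641 = 1943847704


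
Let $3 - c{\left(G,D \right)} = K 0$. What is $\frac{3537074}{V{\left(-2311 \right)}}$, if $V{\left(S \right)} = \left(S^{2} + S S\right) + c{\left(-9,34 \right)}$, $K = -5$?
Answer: $\frac{3537074}{10681445} \approx 0.33114$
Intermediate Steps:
$c{\left(G,D \right)} = 3$ ($c{\left(G,D \right)} = 3 - \left(-5\right) 0 = 3 - 0 = 3 + 0 = 3$)
$V{\left(S \right)} = 3 + 2 S^{2}$ ($V{\left(S \right)} = \left(S^{2} + S S\right) + 3 = \left(S^{2} + S^{2}\right) + 3 = 2 S^{2} + 3 = 3 + 2 S^{2}$)
$\frac{3537074}{V{\left(-2311 \right)}} = \frac{3537074}{3 + 2 \left(-2311\right)^{2}} = \frac{3537074}{3 + 2 \cdot 5340721} = \frac{3537074}{3 + 10681442} = \frac{3537074}{10681445}$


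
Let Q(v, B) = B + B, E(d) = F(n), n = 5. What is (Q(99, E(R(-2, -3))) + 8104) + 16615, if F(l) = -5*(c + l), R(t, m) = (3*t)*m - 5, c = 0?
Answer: 24669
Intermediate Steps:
R(t, m) = -5 + 3*m*t (R(t, m) = 3*m*t - 5 = -5 + 3*m*t)
F(l) = -5*l (F(l) = -5*(0 + l) = -5*l)
E(d) = -25 (E(d) = -5*5 = -25)
Q(v, B) = 2*B
(Q(99, E(R(-2, -3))) + 8104) + 16615 = (2*(-25) + 8104) + 16615 = (-50 + 8104) + 16615 = 8054 + 16615 = 24669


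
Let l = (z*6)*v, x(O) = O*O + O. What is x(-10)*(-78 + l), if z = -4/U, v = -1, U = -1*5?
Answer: -7452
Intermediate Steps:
U = -5
x(O) = O + O² (x(O) = O² + O = O + O²)
z = ⅘ (z = -4/(-5) = -4*(-⅕) = ⅘ ≈ 0.80000)
l = -24/5 (l = ((⅘)*6)*(-1) = (24/5)*(-1) = -24/5 ≈ -4.8000)
x(-10)*(-78 + l) = (-10*(1 - 10))*(-78 - 24/5) = -10*(-9)*(-414/5) = 90*(-414/5) = -7452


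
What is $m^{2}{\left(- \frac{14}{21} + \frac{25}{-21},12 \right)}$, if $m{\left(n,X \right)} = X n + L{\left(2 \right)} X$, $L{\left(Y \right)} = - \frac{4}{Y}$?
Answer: $\frac{104976}{49} \approx 2142.4$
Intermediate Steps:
$m{\left(n,X \right)} = - 2 X + X n$ ($m{\left(n,X \right)} = X n + - \frac{4}{2} X = X n + \left(-4\right) \frac{1}{2} X = X n - 2 X = - 2 X + X n$)
$m^{2}{\left(- \frac{14}{21} + \frac{25}{-21},12 \right)} = \left(12 \left(-2 + \left(- \frac{14}{21} + \frac{25}{-21}\right)\right)\right)^{2} = \left(12 \left(-2 + \left(\left(-14\right) \frac{1}{21} + 25 \left(- \frac{1}{21}\right)\right)\right)\right)^{2} = \left(12 \left(-2 - \frac{13}{7}\right)\right)^{2} = \left(12 \left(- \frac{27}{7}\right)\right)^{2} = \left(- \frac{324}{7}\right)^{2} = \frac{104976}{49}$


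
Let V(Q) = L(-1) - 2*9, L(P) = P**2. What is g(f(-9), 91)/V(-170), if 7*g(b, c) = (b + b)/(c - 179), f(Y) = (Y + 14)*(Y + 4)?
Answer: -25/5236 ≈ -0.0047746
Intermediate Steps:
f(Y) = (4 + Y)*(14 + Y) (f(Y) = (14 + Y)*(4 + Y) = (4 + Y)*(14 + Y))
V(Q) = -17 (V(Q) = (-1)**2 - 2*9 = 1 - 18 = -17)
g(b, c) = 2*b/(7*(-179 + c)) (g(b, c) = ((b + b)/(c - 179))/7 = ((2*b)/(-179 + c))/7 = (2*b/(-179 + c))/7 = 2*b/(7*(-179 + c)))
g(f(-9), 91)/V(-170) = (2*(56 + (-9)**2 + 18*(-9))/(7*(-179 + 91)))/(-17) = ((2/7)*(56 + 81 - 162)/(-88))*(-1/17) = ((2/7)*(-25)*(-1/88))*(-1/17) = (25/308)*(-1/17) = -25/5236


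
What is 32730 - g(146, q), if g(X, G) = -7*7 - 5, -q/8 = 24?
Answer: 32784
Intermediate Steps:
q = -192 (q = -8*24 = -192)
g(X, G) = -54 (g(X, G) = -49 - 5 = -54)
32730 - g(146, q) = 32730 - 1*(-54) = 32730 + 54 = 32784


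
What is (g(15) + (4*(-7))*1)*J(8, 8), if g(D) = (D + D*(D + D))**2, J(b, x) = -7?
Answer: -1513379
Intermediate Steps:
g(D) = (D + 2*D**2)**2 (g(D) = (D + D*(2*D))**2 = (D + 2*D**2)**2)
(g(15) + (4*(-7))*1)*J(8, 8) = (15**2*(1 + 2*15)**2 + (4*(-7))*1)*(-7) = (225*(1 + 30)**2 - 28*1)*(-7) = (225*31**2 - 28)*(-7) = (225*961 - 28)*(-7) = (216225 - 28)*(-7) = 216197*(-7) = -1513379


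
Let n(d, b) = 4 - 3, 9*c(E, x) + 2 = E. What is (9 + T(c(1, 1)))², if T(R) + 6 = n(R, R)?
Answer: 16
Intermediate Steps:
c(E, x) = -2/9 + E/9
n(d, b) = 1
T(R) = -5 (T(R) = -6 + 1 = -5)
(9 + T(c(1, 1)))² = (9 - 5)² = 4² = 16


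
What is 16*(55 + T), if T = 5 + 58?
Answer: 1888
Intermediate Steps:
T = 63
16*(55 + T) = 16*(55 + 63) = 16*118 = 1888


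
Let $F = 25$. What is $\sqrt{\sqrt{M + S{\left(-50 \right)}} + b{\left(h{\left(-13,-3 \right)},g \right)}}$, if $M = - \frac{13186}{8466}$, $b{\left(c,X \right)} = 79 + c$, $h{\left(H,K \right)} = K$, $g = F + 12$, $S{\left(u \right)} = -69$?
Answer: $\frac{\sqrt{1361789964 + 4233 i \sqrt{1264270110}}}{4233} \approx 8.7311 + 0.48103 i$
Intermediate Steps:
$g = 37$ ($g = 25 + 12 = 37$)
$M = - \frac{6593}{4233}$ ($M = \left(-13186\right) \frac{1}{8466} = - \frac{6593}{4233} \approx -1.5575$)
$\sqrt{\sqrt{M + S{\left(-50 \right)}} + b{\left(h{\left(-13,-3 \right)},g \right)}} = \sqrt{\sqrt{- \frac{6593}{4233} - 69} + \left(79 - 3\right)} = \sqrt{\sqrt{- \frac{298670}{4233}} + 76} = \sqrt{\frac{i \sqrt{1264270110}}{4233} + 76} = \sqrt{76 + \frac{i \sqrt{1264270110}}{4233}}$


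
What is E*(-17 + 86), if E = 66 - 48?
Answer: 1242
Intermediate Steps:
E = 18
E*(-17 + 86) = 18*(-17 + 86) = 18*69 = 1242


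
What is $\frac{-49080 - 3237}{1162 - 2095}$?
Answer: $\frac{17439}{311} \approx 56.074$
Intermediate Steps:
$\frac{-49080 - 3237}{1162 - 2095} = - \frac{52317}{-933} = \left(-52317\right) \left(- \frac{1}{933}\right) = \frac{17439}{311}$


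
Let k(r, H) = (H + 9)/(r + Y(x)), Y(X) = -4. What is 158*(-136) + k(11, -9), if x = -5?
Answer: -21488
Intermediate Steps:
k(r, H) = (9 + H)/(-4 + r) (k(r, H) = (H + 9)/(r - 4) = (9 + H)/(-4 + r))
158*(-136) + k(11, -9) = 158*(-136) + (9 - 9)/(-4 + 11) = -21488 + 0/7 = -21488 + (1/7)*0 = -21488 + 0 = -21488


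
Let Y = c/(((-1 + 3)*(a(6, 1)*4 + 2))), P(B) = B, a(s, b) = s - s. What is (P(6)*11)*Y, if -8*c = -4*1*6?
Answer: 99/2 ≈ 49.500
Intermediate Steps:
a(s, b) = 0
c = 3 (c = -(-4*1)*6/8 = -(-1)*6/2 = -1/8*(-24) = 3)
Y = 3/4 (Y = 3/(((-1 + 3)*(0*4 + 2))) = 3/((2*(0 + 2))) = 3/((2*2)) = 3/4 ≈ 0.75000)
(P(6)*11)*Y = (6*11)*(3/4) = 66*(3/4) = 99/2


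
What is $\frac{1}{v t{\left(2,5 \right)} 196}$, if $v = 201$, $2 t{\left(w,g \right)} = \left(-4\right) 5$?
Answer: $- \frac{1}{393960} \approx -2.5383 \cdot 10^{-6}$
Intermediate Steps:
$t{\left(w,g \right)} = -10$ ($t{\left(w,g \right)} = \frac{\left(-4\right) 5}{2} = \frac{1}{2} \left(-20\right) = -10$)
$\frac{1}{v t{\left(2,5 \right)} 196} = \frac{1}{201 \left(-10\right) 196} = \frac{1}{\left(-2010\right) 196} = \frac{1}{-393960} = - \frac{1}{393960}$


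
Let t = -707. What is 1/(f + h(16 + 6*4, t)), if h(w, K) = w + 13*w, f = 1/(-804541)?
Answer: 804541/450542959 ≈ 0.0017857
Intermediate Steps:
f = -1/804541 ≈ -1.2429e-6
h(w, K) = 14*w
1/(f + h(16 + 6*4, t)) = 1/(-1/804541 + 14*(16 + 6*4)) = 1/(-1/804541 + 14*(16 + 24)) = 1/(-1/804541 + 14*40) = 1/(-1/804541 + 560) = 1/(450542959/804541) = 804541/450542959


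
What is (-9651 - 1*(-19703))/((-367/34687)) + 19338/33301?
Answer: -11611176585878/12221467 ≈ -9.5006e+5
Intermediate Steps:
(-9651 - 1*(-19703))/((-367/34687)) + 19338/33301 = (-9651 + 19703)/((-367*1/34687)) + 19338*(1/33301) = 10052/(-367/34687) + 19338/33301 = 10052*(-34687/367) + 19338/33301 = -348673724/367 + 19338/33301 = -11611176585878/12221467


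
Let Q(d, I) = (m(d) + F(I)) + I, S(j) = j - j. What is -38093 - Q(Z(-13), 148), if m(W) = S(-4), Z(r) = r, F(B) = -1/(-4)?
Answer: -152965/4 ≈ -38241.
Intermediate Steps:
F(B) = ¼ (F(B) = -1*(-¼) = ¼)
S(j) = 0
m(W) = 0
Q(d, I) = ¼ + I (Q(d, I) = (0 + ¼) + I = ¼ + I)
-38093 - Q(Z(-13), 148) = -38093 - (¼ + 148) = -38093 - 1*593/4 = -38093 - 593/4 = -152965/4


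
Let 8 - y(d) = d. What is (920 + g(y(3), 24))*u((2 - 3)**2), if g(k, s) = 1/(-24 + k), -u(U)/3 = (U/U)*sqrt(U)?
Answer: -52437/19 ≈ -2759.8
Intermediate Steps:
y(d) = 8 - d
u(U) = -3*sqrt(U) (u(U) = -3*U/U*sqrt(U) = -3*sqrt(U))
(920 + g(y(3), 24))*u((2 - 3)**2) = (920 + 1/(-24 + (8 - 1*3)))*(-3*sqrt((2 - 3)**2)) = (920 + 1/(-24 + (8 - 3)))*(-3*sqrt((-1)**2)) = (920 + 1/(-24 + 5))*(-3*sqrt(1)) = (920 + 1/(-19))*(-3*1) = (920 - 1/19)*(-3) = (17479/19)*(-3) = -52437/19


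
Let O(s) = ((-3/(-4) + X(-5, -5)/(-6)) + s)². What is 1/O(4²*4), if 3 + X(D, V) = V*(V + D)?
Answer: 144/466489 ≈ 0.00030869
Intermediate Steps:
X(D, V) = -3 + V*(D + V) (X(D, V) = -3 + V*(V + D) = -3 + V*(D + V))
O(s) = (-85/12 + s)² (O(s) = ((-3/(-4) + (-3 + (-5)² - 5*(-5))/(-6)) + s)² = ((-3*(-¼) + (-3 + 25 + 25)*(-⅙)) + s)² = ((¾ + 47*(-⅙)) + s)² = ((¾ - 47/6) + s)² = (-85/12 + s)²)
1/O(4²*4) = 1/((-85 + 12*(4²*4))²/144) = 1/((-85 + 12*(16*4))²/144) = 1/((-85 + 12*64)²/144) = 1/((-85 + 768)²/144) = 1/((1/144)*683²) = 1/((1/144)*466489) = 1/(466489/144) = 144/466489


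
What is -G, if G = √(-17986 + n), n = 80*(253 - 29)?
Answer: -I*√66 ≈ -8.124*I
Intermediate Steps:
n = 17920 (n = 80*224 = 17920)
G = I*√66 (G = √(-17986 + 17920) = √(-66) = I*√66 ≈ 8.124*I)
-G = -I*√66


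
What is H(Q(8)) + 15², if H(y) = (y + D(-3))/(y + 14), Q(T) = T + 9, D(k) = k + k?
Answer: 6986/31 ≈ 225.35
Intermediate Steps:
D(k) = 2*k
Q(T) = 9 + T
H(y) = (-6 + y)/(14 + y) (H(y) = (y + 2*(-3))/(y + 14) = (y - 6)/(14 + y) = (-6 + y)/(14 + y))
H(Q(8)) + 15² = (-6 + (9 + 8))/(14 + (9 + 8)) + 15² = (-6 + 17)/(14 + 17) + 225 = 11/31 + 225 = 6986/31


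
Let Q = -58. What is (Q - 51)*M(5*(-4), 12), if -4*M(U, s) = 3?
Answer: 327/4 ≈ 81.750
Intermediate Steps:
M(U, s) = -¾ (M(U, s) = -¼*3 = -¾)
(Q - 51)*M(5*(-4), 12) = (-58 - 51)*(-¾) = -109*(-¾) = 327/4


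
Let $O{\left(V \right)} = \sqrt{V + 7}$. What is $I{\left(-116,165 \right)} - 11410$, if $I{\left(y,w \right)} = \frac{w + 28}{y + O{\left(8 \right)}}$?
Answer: $- \frac{153384198}{13441} - \frac{193 \sqrt{15}}{13441} \approx -11412.0$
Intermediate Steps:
$O{\left(V \right)} = \sqrt{7 + V}$
$I{\left(y,w \right)} = \frac{28 + w}{y + \sqrt{15}}$ ($I{\left(y,w \right)} = \frac{w + 28}{y + \sqrt{7 + 8}} = \frac{28 + w}{y + \sqrt{15}}$)
$I{\left(-116,165 \right)} - 11410 = \frac{28 + 165}{-116 + \sqrt{15}} - 11410 = \frac{1}{-116 + \sqrt{15}} \cdot 193 - 11410 = \frac{193}{-116 + \sqrt{15}} - 11410 = -11410 + \frac{193}{-116 + \sqrt{15}}$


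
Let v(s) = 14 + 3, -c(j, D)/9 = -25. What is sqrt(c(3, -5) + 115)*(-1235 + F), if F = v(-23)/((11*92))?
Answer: -1249803*sqrt(85)/506 ≈ -22772.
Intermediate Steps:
c(j, D) = 225 (c(j, D) = -9*(-25) = 225)
v(s) = 17
F = 17/1012 (F = 17/((11*92)) = 17/1012 ≈ 0.016798)
sqrt(c(3, -5) + 115)*(-1235 + F) = sqrt(225 + 115)*(-1235 + 17/1012) = sqrt(340)*(-1249803/1012) = (2*sqrt(85))*(-1249803/1012) = -1249803*sqrt(85)/506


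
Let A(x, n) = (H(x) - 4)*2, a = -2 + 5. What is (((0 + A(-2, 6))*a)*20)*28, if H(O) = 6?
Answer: 6720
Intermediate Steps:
a = 3
A(x, n) = 4 (A(x, n) = (6 - 4)*2 = 2*2 = 4)
(((0 + A(-2, 6))*a)*20)*28 = (((0 + 4)*3)*20)*28 = ((4*3)*20)*28 = (12*20)*28 = 240*28 = 6720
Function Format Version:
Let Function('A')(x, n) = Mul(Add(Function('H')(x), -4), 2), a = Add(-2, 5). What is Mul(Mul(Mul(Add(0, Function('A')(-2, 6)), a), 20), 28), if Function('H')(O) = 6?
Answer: 6720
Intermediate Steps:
a = 3
Function('A')(x, n) = 4 (Function('A')(x, n) = Mul(Add(6, -4), 2) = Mul(2, 2) = 4)
Mul(Mul(Mul(Add(0, Function('A')(-2, 6)), a), 20), 28) = Mul(Mul(Mul(Add(0, 4), 3), 20), 28) = Mul(Mul(Mul(4, 3), 20), 28) = Mul(Mul(12, 20), 28) = Mul(240, 28) = 6720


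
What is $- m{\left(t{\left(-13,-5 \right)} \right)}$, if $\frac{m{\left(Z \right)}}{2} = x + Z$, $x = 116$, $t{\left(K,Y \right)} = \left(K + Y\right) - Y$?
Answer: $-206$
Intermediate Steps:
$t{\left(K,Y \right)} = K$
$m{\left(Z \right)} = 232 + 2 Z$ ($m{\left(Z \right)} = 2 \left(116 + Z\right) = 232 + 2 Z$)
$- m{\left(t{\left(-13,-5 \right)} \right)} = - (232 + 2 \left(-13\right)) = - (232 - 26) = \left(-1\right) 206 = -206$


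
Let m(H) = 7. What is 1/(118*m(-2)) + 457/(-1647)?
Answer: -375835/1360422 ≈ -0.27626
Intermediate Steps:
1/(118*m(-2)) + 457/(-1647) = 1/(118*7) + 457/(-1647) = (1/118)*(⅐) + 457*(-1/1647) = 1/826 - 457/1647 = -375835/1360422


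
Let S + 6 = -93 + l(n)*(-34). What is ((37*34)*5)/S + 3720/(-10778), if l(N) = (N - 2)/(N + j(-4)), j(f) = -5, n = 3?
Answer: -17024665/220949 ≈ -77.052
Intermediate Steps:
l(N) = (-2 + N)/(-5 + N) (l(N) = (N - 2)/(N - 5) = (-2 + N)/(-5 + N))
S = -82 (S = -6 + (-93 + ((-2 + 3)/(-5 + 3))*(-34)) = -6 + (-93 + (1/(-2))*(-34)) = -6 + (-93 - ½*1*(-34)) = -6 + (-93 - ½*(-34)) = -6 + (-93 + 17) = -6 - 76 = -82)
((37*34)*5)/S + 3720/(-10778) = ((37*34)*5)/(-82) + 3720/(-10778) = (1258*5)*(-1/82) + 3720*(-1/10778) = 6290*(-1/82) - 1860/5389 = -3145/41 - 1860/5389 = -17024665/220949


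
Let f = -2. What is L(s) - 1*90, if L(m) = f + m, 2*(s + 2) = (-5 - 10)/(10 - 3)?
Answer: -1331/14 ≈ -95.071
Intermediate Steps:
s = -43/14 (s = -2 + ((-5 - 10)/(10 - 3))/2 = -2 + (-15/7)/2 = -2 + (-15*⅐)/2 = -2 + (½)*(-15/7) = -2 - 15/14 = -43/14 ≈ -3.0714)
L(m) = -2 + m
L(s) - 1*90 = (-2 - 43/14) - 1*90 = -71/14 - 90 = -1331/14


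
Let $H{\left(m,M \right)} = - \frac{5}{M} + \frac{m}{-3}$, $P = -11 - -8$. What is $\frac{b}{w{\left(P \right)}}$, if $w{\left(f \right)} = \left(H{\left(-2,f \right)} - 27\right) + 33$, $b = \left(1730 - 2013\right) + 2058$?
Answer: $213$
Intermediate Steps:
$P = -3$ ($P = -11 + 8 = -3$)
$b = 1775$ ($b = \left(1730 - 2013\right) + 2058 = -283 + 2058 = 1775$)
$H{\left(m,M \right)} = - \frac{5}{M} - \frac{m}{3}$ ($H{\left(m,M \right)} = - \frac{5}{M} + m \left(- \frac{1}{3}\right) = - \frac{5}{M} - \frac{m}{3}$)
$w{\left(f \right)} = \frac{20}{3} - \frac{5}{f}$ ($w{\left(f \right)} = \left(\left(- \frac{5}{f} - - \frac{2}{3}\right) - 27\right) + 33 = \left(\left(- \frac{5}{f} + \frac{2}{3}\right) - 27\right) + 33 = \left(\left(\frac{2}{3} - \frac{5}{f}\right) - 27\right) + 33 = \left(- \frac{79}{3} - \frac{5}{f}\right) + 33 = \frac{20}{3} - \frac{5}{f}$)
$\frac{b}{w{\left(P \right)}} = \frac{1775}{\frac{20}{3} - \frac{5}{-3}} = \frac{1775}{\frac{20}{3} - - \frac{5}{3}} = \frac{1775}{\frac{20}{3} + \frac{5}{3}} = \frac{1775}{\frac{25}{3}} = 1775 \cdot \frac{3}{25} = 213$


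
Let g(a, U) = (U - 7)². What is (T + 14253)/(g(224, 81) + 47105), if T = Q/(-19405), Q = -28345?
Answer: 55321562/204066861 ≈ 0.27110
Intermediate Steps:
T = 5669/3881 (T = -28345/(-19405) = -28345*(-1/19405) = 5669/3881 ≈ 1.4607)
g(a, U) = (-7 + U)²
(T + 14253)/(g(224, 81) + 47105) = (5669/3881 + 14253)/((-7 + 81)² + 47105) = 55321562/(3881*(74² + 47105)) = 55321562/(3881*(5476 + 47105)) = (55321562/3881)/52581 = (55321562/3881)*(1/52581) = 55321562/204066861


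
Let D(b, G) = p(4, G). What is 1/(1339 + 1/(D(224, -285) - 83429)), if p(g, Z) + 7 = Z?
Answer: 83721/112102418 ≈ 0.00074683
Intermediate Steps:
p(g, Z) = -7 + Z
D(b, G) = -7 + G
1/(1339 + 1/(D(224, -285) - 83429)) = 1/(1339 + 1/((-7 - 285) - 83429)) = 1/(1339 + 1/(-292 - 83429)) = 1/(1339 + 1/(-83721)) = 1/(1339 - 1/83721) = 1/(112102418/83721) = 83721/112102418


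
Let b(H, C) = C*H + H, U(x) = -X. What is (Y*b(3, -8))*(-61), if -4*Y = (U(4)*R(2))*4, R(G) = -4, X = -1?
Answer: 5124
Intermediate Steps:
U(x) = 1 (U(x) = -1*(-1) = 1)
b(H, C) = H + C*H
Y = 4 (Y = -1*(-4)*4/4 = -(-1)*4 = -¼*(-16) = 4)
(Y*b(3, -8))*(-61) = (4*(3*(1 - 8)))*(-61) = (4*(3*(-7)))*(-61) = (4*(-21))*(-61) = -84*(-61) = 5124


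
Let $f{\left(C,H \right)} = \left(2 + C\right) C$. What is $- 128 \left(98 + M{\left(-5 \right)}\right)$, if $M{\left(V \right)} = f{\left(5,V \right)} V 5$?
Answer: $99456$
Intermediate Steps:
$f{\left(C,H \right)} = C \left(2 + C\right)$
$M{\left(V \right)} = 175 V$ ($M{\left(V \right)} = 5 \left(2 + 5\right) V 5 = 5 \cdot 7 V 5 = 35 V 5 = 175 V$)
$- 128 \left(98 + M{\left(-5 \right)}\right) = - 128 \left(98 + 175 \left(-5\right)\right) = - 128 \left(98 - 875\right) = \left(-128\right) \left(-777\right) = 99456$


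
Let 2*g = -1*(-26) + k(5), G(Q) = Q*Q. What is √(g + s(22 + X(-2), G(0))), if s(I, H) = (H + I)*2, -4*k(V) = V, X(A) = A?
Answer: √838/4 ≈ 7.2371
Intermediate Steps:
k(V) = -V/4
G(Q) = Q²
s(I, H) = 2*H + 2*I
g = 99/8 (g = (-1*(-26) - ¼*5)/2 = (26 - 5/4)/2 = (½)*(99/4) = 99/8 ≈ 12.375)
√(g + s(22 + X(-2), G(0))) = √(99/8 + (2*0² + 2*(22 - 2))) = √(99/8 + (2*0 + 2*20)) = √(99/8 + (0 + 40)) = √(99/8 + 40) = √(419/8) = √838/4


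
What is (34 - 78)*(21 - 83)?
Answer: 2728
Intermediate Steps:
(34 - 78)*(21 - 83) = -44*(-62) = 2728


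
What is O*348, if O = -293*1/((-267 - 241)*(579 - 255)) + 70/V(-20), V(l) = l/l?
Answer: 334130257/13716 ≈ 24361.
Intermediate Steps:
V(l) = 1
O = 11521733/164592 (O = -293*1/((-267 - 241)*(579 - 255)) + 70/1 = -293/(324*(-508)) + 70*1 = -293/(-164592) + 70 = -293*(-1/164592) + 70 = 293/164592 + 70 = 11521733/164592 ≈ 70.002)
O*348 = (11521733/164592)*348 = 334130257/13716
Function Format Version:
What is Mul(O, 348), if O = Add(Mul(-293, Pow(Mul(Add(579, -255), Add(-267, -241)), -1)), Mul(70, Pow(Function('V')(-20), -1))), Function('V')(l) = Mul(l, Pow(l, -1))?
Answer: Rational(334130257, 13716) ≈ 24361.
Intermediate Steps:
Function('V')(l) = 1
O = Rational(11521733, 164592) (O = Add(Mul(-293, Pow(Mul(Add(579, -255), Add(-267, -241)), -1)), Mul(70, Pow(1, -1))) = Add(Mul(-293, Pow(Mul(324, -508), -1)), Mul(70, 1)) = Add(Mul(-293, Pow(-164592, -1)), 70) = Add(Mul(-293, Rational(-1, 164592)), 70) = Add(Rational(293, 164592), 70) = Rational(11521733, 164592) ≈ 70.002)
Mul(O, 348) = Mul(Rational(11521733, 164592), 348) = Rational(334130257, 13716)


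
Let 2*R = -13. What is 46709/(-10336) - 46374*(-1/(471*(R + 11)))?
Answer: 253547959/14604768 ≈ 17.361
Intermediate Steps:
R = -13/2 (R = (½)*(-13) = -13/2 ≈ -6.5000)
46709/(-10336) - 46374*(-1/(471*(R + 11))) = 46709/(-10336) - 46374*(-1/(471*(-13/2 + 11))) = 46709*(-1/10336) - 46374/((-471*9/2)) = -46709/10336 - 46374/(-4239/2) = -46709/10336 - 46374*(-2/4239) = -46709/10336 + 30916/1413 = 253547959/14604768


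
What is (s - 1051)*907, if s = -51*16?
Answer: -1693369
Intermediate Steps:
s = -816
(s - 1051)*907 = (-816 - 1051)*907 = -1867*907 = -1693369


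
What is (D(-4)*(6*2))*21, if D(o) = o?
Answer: -1008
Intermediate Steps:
(D(-4)*(6*2))*21 = -24*2*21 = -4*12*21 = -48*21 = -1008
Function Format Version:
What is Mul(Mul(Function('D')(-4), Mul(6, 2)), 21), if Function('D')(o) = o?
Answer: -1008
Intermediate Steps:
Mul(Mul(Function('D')(-4), Mul(6, 2)), 21) = Mul(Mul(-4, Mul(6, 2)), 21) = Mul(Mul(-4, 12), 21) = Mul(-48, 21) = -1008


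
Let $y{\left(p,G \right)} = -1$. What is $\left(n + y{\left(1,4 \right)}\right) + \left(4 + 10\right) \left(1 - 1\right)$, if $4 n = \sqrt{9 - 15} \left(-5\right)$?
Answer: $-1 - \frac{5 i \sqrt{6}}{4} \approx -1.0 - 3.0619 i$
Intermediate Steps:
$n = - \frac{5 i \sqrt{6}}{4}$ ($n = \frac{\sqrt{9 - 15} \left(-5\right)}{4} = \frac{\sqrt{-6} \left(-5\right)}{4} = \frac{i \sqrt{6} \left(-5\right)}{4} = \frac{\left(-5\right) i \sqrt{6}}{4} = - \frac{5 i \sqrt{6}}{4} \approx - 3.0619 i$)
$\left(n + y{\left(1,4 \right)}\right) + \left(4 + 10\right) \left(1 - 1\right) = \left(- \frac{5 i \sqrt{6}}{4} - 1\right) + \left(4 + 10\right) \left(1 - 1\right) = \left(-1 - \frac{5 i \sqrt{6}}{4}\right) + 14 \cdot 0 = \left(-1 - \frac{5 i \sqrt{6}}{4}\right) + 0 = -1 - \frac{5 i \sqrt{6}}{4}$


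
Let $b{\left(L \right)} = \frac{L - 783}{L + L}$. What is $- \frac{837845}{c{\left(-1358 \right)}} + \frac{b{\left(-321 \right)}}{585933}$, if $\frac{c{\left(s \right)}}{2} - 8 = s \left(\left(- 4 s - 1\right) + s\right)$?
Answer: $\frac{52530586133563}{693546019619412} \approx 0.075742$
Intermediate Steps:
$b{\left(L \right)} = \frac{-783 + L}{2 L}$
$c{\left(s \right)} = 16 + 2 s \left(-1 - 3 s\right)$ ($c{\left(s \right)} = 16 + 2 s \left(\left(- 4 s - 1\right) + s\right) = 16 + 2 s \left(\left(-1 - 4 s\right) + s\right) = 16 + 2 s \left(-1 - 3 s\right)$)
$- \frac{837845}{c{\left(-1358 \right)}} + \frac{b{\left(-321 \right)}}{585933} = - \frac{837845}{16 - 6 \left(-1358\right)^{2} - -2716} + \frac{\frac{1}{2} \frac{1}{-321} \left(-783 - 321\right)}{585933} = - \frac{837845}{16 - 11064984 + 2716} + \frac{1}{2} \left(- \frac{1}{321}\right) \left(-1104\right) \frac{1}{585933} = - \frac{837845}{16 - 11064984 + 2716} + \frac{184}{107} \cdot \frac{1}{585933} = - \frac{837845}{-11062252} + \frac{184}{62694831} = \left(-837845\right) \left(- \frac{1}{11062252}\right) + \frac{184}{62694831} = \frac{837845}{11062252} + \frac{184}{62694831} = \frac{52530586133563}{693546019619412}$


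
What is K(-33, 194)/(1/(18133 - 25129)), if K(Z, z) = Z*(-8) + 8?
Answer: -1902912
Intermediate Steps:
K(Z, z) = 8 - 8*Z (K(Z, z) = -8*Z + 8 = 8 - 8*Z)
K(-33, 194)/(1/(18133 - 25129)) = (8 - 8*(-33))/(1/(18133 - 25129)) = (8 + 264)/(1/(-6996)) = 272/(-1/6996) = 272*(-6996) = -1902912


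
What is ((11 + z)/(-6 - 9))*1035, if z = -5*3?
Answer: 276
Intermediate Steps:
z = -15
((11 + z)/(-6 - 9))*1035 = ((11 - 15)/(-6 - 9))*1035 = -4/(-15)*1035 = -4*(-1/15)*1035 = (4/15)*1035 = 276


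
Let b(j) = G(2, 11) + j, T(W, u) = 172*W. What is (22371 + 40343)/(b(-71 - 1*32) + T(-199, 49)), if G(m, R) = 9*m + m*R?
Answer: -62714/34291 ≈ -1.8289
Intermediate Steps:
G(m, R) = 9*m + R*m
b(j) = 40 + j (b(j) = 2*(9 + 11) + j = 2*20 + j = 40 + j)
(22371 + 40343)/(b(-71 - 1*32) + T(-199, 49)) = (22371 + 40343)/((40 + (-71 - 1*32)) + 172*(-199)) = 62714/((40 + (-71 - 32)) - 34228) = 62714/((40 - 103) - 34228) = 62714/(-63 - 34228) = 62714/(-34291) = 62714*(-1/34291) = -62714/34291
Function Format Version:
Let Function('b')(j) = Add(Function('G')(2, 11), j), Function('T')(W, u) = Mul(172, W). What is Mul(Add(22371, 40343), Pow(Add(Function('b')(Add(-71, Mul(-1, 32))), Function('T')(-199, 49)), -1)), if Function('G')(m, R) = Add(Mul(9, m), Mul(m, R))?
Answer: Rational(-62714, 34291) ≈ -1.8289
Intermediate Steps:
Function('G')(m, R) = Add(Mul(9, m), Mul(R, m))
Function('b')(j) = Add(40, j) (Function('b')(j) = Add(Mul(2, Add(9, 11)), j) = Add(Mul(2, 20), j) = Add(40, j))
Mul(Add(22371, 40343), Pow(Add(Function('b')(Add(-71, Mul(-1, 32))), Function('T')(-199, 49)), -1)) = Mul(Add(22371, 40343), Pow(Add(Add(40, Add(-71, Mul(-1, 32))), Mul(172, -199)), -1)) = Mul(62714, Pow(Add(Add(40, Add(-71, -32)), -34228), -1)) = Mul(62714, Pow(Add(Add(40, -103), -34228), -1)) = Mul(62714, Pow(Add(-63, -34228), -1)) = Mul(62714, Pow(-34291, -1)) = Mul(62714, Rational(-1, 34291)) = Rational(-62714, 34291)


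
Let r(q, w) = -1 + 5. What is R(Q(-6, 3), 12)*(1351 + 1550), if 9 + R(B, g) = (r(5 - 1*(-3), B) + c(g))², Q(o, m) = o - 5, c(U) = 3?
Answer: 116040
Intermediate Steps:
Q(o, m) = -5 + o
r(q, w) = 4
R(B, g) = 40 (R(B, g) = -9 + (4 + 3)² = -9 + 7² = -9 + 49 = 40)
R(Q(-6, 3), 12)*(1351 + 1550) = 40*(1351 + 1550) = 40*2901 = 116040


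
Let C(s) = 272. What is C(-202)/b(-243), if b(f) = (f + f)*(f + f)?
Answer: 68/59049 ≈ 0.0011516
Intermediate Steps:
b(f) = 4*f² (b(f) = (2*f)*(2*f) = 4*f²)
C(-202)/b(-243) = 272/((4*(-243)²)) = 272/((4*59049)) = 272/236196 = 272*(1/236196) = 68/59049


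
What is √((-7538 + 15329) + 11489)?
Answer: 4*√1205 ≈ 138.85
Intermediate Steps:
√((-7538 + 15329) + 11489) = √(7791 + 11489) = √19280 = 4*√1205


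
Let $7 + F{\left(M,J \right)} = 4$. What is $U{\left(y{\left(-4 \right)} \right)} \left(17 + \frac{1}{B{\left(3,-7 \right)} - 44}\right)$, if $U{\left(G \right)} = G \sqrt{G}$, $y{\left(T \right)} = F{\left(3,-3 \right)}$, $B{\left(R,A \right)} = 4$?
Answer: $- \frac{2037 i \sqrt{3}}{40} \approx - 88.205 i$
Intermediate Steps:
$F{\left(M,J \right)} = -3$ ($F{\left(M,J \right)} = -7 + 4 = -3$)
$y{\left(T \right)} = -3$
$U{\left(G \right)} = G^{\frac{3}{2}}$
$U{\left(y{\left(-4 \right)} \right)} \left(17 + \frac{1}{B{\left(3,-7 \right)} - 44}\right) = \left(-3\right)^{\frac{3}{2}} \left(17 + \frac{1}{4 - 44}\right) = - 3 i \sqrt{3} \left(17 + \frac{1}{-40}\right) = - 3 i \sqrt{3} \left(17 - \frac{1}{40}\right) = - 3 i \sqrt{3} \cdot \frac{679}{40} = - \frac{2037 i \sqrt{3}}{40}$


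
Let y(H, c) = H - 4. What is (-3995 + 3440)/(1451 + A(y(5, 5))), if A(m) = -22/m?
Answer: -555/1429 ≈ -0.38838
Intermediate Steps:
y(H, c) = -4 + H
(-3995 + 3440)/(1451 + A(y(5, 5))) = (-3995 + 3440)/(1451 - 22/(-4 + 5)) = -555/(1451 - 22/1) = -555/(1451 - 22*1) = -555/(1451 - 22) = -555/1429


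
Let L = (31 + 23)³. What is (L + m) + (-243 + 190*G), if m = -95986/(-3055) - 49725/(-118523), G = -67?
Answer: 52329951711168/362087765 ≈ 1.4452e+5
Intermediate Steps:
m = 11528458553/362087765 (m = -95986*(-1/3055) - 49725*(-1/118523) = 95986/3055 + 49725/118523 = 11528458553/362087765 ≈ 31.839)
L = 157464 (L = 54³ = 157464)
(L + m) + (-243 + 190*G) = (157464 + 11528458553/362087765) + (-243 + 190*(-67)) = 57027316286513/362087765 + (-243 - 12730) = 57027316286513/362087765 - 12973 = 52329951711168/362087765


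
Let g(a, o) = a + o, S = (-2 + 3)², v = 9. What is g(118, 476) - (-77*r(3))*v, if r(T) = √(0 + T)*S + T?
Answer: 2673 + 693*√3 ≈ 3873.3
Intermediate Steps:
S = 1 (S = 1² = 1)
r(T) = T + √T (r(T) = √(0 + T)*1 + T = √T*1 + T = √T + T = T + √T)
g(118, 476) - (-77*r(3))*v = (118 + 476) - (-77*(3 + √3))*9 = 594 - (-231 - 77*√3)*9 = 594 - (-2079 - 693*√3) = 594 + (2079 + 693*√3) = 2673 + 693*√3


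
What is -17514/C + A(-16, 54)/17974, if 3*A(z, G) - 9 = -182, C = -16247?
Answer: 12228301/11377542 ≈ 1.0748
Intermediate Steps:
A(z, G) = -173/3 (A(z, G) = 3 + (⅓)*(-182) = 3 - 182/3 = -173/3)
-17514/C + A(-16, 54)/17974 = -17514/(-16247) - 173/3/17974 = -17514*(-1/16247) - 173/3*1/17974 = 2502/2321 - 173/53922 = 12228301/11377542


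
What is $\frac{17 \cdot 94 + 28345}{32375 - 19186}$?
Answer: $\frac{29943}{13189} \approx 2.2703$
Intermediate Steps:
$\frac{17 \cdot 94 + 28345}{32375 - 19186} = \frac{1598 + 28345}{13189} = 29943 \cdot \frac{1}{13189} = \frac{29943}{13189}$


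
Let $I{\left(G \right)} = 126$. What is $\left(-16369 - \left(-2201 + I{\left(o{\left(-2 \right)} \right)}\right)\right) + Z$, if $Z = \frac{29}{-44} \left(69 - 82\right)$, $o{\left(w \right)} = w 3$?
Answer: $- \frac{628559}{44} \approx -14285.0$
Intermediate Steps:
$o{\left(w \right)} = 3 w$
$Z = \frac{377}{44}$ ($Z = 29 \left(- \frac{1}{44}\right) \left(-13\right) = \left(- \frac{29}{44}\right) \left(-13\right) = \frac{377}{44} \approx 8.5682$)
$\left(-16369 - \left(-2201 + I{\left(o{\left(-2 \right)} \right)}\right)\right) + Z = \left(-16369 + \left(2201 - 126\right)\right) + \frac{377}{44} = \left(-16369 + 2075\right) + \frac{377}{44} = -14294 + \frac{377}{44} = - \frac{628559}{44}$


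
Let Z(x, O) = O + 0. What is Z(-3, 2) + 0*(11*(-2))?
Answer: 2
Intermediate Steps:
Z(x, O) = O
Z(-3, 2) + 0*(11*(-2)) = 2 + 0*(11*(-2)) = 2 + 0*(-22) = 2 + 0 = 2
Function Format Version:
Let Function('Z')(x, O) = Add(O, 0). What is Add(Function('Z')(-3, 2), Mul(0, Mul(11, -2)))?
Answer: 2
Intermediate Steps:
Function('Z')(x, O) = O
Add(Function('Z')(-3, 2), Mul(0, Mul(11, -2))) = Add(2, Mul(0, Mul(11, -2))) = Add(2, Mul(0, -22)) = Add(2, 0) = 2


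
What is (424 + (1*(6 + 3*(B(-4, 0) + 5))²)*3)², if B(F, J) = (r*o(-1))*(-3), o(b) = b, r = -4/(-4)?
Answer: 9759376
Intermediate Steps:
r = 1 (r = -4*(-¼) = 1)
B(F, J) = 3 (B(F, J) = (1*(-1))*(-3) = -1*(-3) = 3)
(424 + (1*(6 + 3*(B(-4, 0) + 5))²)*3)² = (424 + (1*(6 + 3*(3 + 5))²)*3)² = (424 + (1*(6 + 3*8)²)*3)² = (424 + (1*(6 + 24)²)*3)² = (424 + (1*30²)*3)² = (424 + (1*900)*3)² = (424 + 900*3)² = (424 + 2700)² = 3124² = 9759376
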